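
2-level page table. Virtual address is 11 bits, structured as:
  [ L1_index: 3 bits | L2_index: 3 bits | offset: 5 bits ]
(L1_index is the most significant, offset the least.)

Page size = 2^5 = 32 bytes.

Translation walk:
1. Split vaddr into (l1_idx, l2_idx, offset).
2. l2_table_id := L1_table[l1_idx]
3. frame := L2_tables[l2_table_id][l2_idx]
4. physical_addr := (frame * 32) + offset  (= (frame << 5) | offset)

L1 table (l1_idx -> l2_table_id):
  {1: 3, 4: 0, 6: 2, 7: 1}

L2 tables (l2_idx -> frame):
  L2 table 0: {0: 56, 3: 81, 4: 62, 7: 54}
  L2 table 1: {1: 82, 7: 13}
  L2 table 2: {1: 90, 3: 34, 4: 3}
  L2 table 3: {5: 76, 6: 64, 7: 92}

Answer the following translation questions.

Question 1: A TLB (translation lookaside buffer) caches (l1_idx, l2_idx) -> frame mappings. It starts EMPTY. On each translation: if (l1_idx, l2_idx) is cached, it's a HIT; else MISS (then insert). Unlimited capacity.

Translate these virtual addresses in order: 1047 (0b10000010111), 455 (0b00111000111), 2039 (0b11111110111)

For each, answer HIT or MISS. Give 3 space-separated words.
vaddr=1047: (4,0) not in TLB -> MISS, insert
vaddr=455: (1,6) not in TLB -> MISS, insert
vaddr=2039: (7,7) not in TLB -> MISS, insert

Answer: MISS MISS MISS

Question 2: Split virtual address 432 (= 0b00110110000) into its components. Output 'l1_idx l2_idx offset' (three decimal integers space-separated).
vaddr = 432 = 0b00110110000
  top 3 bits -> l1_idx = 1
  next 3 bits -> l2_idx = 5
  bottom 5 bits -> offset = 16

Answer: 1 5 16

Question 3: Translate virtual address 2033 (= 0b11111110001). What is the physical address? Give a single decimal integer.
Answer: 433

Derivation:
vaddr = 2033 = 0b11111110001
Split: l1_idx=7, l2_idx=7, offset=17
L1[7] = 1
L2[1][7] = 13
paddr = 13 * 32 + 17 = 433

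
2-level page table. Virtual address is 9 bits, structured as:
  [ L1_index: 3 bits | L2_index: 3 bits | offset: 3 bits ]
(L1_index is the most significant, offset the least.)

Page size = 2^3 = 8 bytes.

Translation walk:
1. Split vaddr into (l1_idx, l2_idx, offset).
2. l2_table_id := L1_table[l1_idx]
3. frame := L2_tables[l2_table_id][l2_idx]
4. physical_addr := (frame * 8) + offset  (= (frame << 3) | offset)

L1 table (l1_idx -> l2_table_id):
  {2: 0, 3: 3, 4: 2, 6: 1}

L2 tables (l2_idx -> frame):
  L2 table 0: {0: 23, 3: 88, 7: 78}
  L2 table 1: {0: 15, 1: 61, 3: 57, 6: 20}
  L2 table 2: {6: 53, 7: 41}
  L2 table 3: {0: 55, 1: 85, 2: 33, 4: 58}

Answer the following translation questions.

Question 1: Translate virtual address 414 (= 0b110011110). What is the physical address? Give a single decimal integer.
vaddr = 414 = 0b110011110
Split: l1_idx=6, l2_idx=3, offset=6
L1[6] = 1
L2[1][3] = 57
paddr = 57 * 8 + 6 = 462

Answer: 462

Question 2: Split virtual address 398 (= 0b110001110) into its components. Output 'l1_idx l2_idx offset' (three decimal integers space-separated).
Answer: 6 1 6

Derivation:
vaddr = 398 = 0b110001110
  top 3 bits -> l1_idx = 6
  next 3 bits -> l2_idx = 1
  bottom 3 bits -> offset = 6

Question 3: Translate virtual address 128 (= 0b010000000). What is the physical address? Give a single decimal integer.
Answer: 184

Derivation:
vaddr = 128 = 0b010000000
Split: l1_idx=2, l2_idx=0, offset=0
L1[2] = 0
L2[0][0] = 23
paddr = 23 * 8 + 0 = 184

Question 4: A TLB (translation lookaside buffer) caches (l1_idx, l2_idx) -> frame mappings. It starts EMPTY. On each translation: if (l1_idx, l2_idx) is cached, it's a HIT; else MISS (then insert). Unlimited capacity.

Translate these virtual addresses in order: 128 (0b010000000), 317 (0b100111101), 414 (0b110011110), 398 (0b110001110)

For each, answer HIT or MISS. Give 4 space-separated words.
Answer: MISS MISS MISS MISS

Derivation:
vaddr=128: (2,0) not in TLB -> MISS, insert
vaddr=317: (4,7) not in TLB -> MISS, insert
vaddr=414: (6,3) not in TLB -> MISS, insert
vaddr=398: (6,1) not in TLB -> MISS, insert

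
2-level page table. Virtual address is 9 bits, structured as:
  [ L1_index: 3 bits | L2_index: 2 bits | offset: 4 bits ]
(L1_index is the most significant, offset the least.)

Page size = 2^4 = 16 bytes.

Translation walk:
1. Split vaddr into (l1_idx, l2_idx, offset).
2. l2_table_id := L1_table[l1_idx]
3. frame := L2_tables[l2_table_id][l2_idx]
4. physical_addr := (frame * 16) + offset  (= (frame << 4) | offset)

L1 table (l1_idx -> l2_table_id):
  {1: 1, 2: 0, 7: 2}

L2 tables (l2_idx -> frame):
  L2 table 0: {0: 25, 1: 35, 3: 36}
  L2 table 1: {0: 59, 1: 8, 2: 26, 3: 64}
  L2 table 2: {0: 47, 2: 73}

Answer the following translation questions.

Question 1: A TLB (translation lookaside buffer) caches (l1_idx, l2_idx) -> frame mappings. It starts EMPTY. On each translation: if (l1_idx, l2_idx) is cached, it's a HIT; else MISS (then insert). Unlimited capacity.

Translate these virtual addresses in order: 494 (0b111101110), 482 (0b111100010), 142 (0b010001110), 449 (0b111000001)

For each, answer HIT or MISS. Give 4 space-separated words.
vaddr=494: (7,2) not in TLB -> MISS, insert
vaddr=482: (7,2) in TLB -> HIT
vaddr=142: (2,0) not in TLB -> MISS, insert
vaddr=449: (7,0) not in TLB -> MISS, insert

Answer: MISS HIT MISS MISS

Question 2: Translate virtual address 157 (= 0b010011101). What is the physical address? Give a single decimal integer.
Answer: 573

Derivation:
vaddr = 157 = 0b010011101
Split: l1_idx=2, l2_idx=1, offset=13
L1[2] = 0
L2[0][1] = 35
paddr = 35 * 16 + 13 = 573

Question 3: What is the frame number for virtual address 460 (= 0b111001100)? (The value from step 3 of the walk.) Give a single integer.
vaddr = 460: l1_idx=7, l2_idx=0
L1[7] = 2; L2[2][0] = 47

Answer: 47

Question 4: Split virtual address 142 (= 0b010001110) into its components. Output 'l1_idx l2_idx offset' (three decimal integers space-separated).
Answer: 2 0 14

Derivation:
vaddr = 142 = 0b010001110
  top 3 bits -> l1_idx = 2
  next 2 bits -> l2_idx = 0
  bottom 4 bits -> offset = 14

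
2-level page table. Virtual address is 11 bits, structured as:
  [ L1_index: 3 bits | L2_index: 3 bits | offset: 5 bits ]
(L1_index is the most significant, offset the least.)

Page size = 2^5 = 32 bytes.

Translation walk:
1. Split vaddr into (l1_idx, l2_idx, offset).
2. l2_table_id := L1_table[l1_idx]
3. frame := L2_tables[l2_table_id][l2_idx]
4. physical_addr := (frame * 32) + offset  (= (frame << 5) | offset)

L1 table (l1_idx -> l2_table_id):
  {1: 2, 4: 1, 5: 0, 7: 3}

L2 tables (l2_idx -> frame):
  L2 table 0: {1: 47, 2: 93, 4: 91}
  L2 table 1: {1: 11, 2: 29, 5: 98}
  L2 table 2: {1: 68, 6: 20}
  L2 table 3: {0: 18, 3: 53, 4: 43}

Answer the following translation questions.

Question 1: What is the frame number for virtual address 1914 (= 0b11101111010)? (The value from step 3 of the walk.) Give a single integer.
Answer: 53

Derivation:
vaddr = 1914: l1_idx=7, l2_idx=3
L1[7] = 3; L2[3][3] = 53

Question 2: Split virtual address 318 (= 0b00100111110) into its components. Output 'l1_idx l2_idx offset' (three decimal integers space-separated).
vaddr = 318 = 0b00100111110
  top 3 bits -> l1_idx = 1
  next 3 bits -> l2_idx = 1
  bottom 5 bits -> offset = 30

Answer: 1 1 30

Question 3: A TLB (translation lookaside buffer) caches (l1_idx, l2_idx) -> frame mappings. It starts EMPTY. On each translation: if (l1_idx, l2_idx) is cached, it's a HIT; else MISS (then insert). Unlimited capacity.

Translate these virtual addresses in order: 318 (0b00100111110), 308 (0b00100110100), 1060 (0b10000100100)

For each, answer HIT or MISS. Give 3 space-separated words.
Answer: MISS HIT MISS

Derivation:
vaddr=318: (1,1) not in TLB -> MISS, insert
vaddr=308: (1,1) in TLB -> HIT
vaddr=1060: (4,1) not in TLB -> MISS, insert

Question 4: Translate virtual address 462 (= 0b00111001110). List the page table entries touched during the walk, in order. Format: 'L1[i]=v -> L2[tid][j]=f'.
vaddr = 462 = 0b00111001110
Split: l1_idx=1, l2_idx=6, offset=14

Answer: L1[1]=2 -> L2[2][6]=20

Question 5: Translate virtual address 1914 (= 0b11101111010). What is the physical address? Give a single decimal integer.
Answer: 1722

Derivation:
vaddr = 1914 = 0b11101111010
Split: l1_idx=7, l2_idx=3, offset=26
L1[7] = 3
L2[3][3] = 53
paddr = 53 * 32 + 26 = 1722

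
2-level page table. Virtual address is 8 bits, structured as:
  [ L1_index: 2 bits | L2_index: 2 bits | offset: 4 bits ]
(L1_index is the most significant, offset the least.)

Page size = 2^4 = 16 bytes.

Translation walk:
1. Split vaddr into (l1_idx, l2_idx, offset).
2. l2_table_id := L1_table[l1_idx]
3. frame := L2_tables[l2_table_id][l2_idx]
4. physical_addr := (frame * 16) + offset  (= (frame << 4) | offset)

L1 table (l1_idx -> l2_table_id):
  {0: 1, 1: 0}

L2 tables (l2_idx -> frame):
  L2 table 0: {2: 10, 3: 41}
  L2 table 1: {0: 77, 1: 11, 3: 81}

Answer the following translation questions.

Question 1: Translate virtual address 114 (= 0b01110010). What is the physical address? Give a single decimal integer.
Answer: 658

Derivation:
vaddr = 114 = 0b01110010
Split: l1_idx=1, l2_idx=3, offset=2
L1[1] = 0
L2[0][3] = 41
paddr = 41 * 16 + 2 = 658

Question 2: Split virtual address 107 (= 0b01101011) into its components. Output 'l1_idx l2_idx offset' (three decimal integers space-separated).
Answer: 1 2 11

Derivation:
vaddr = 107 = 0b01101011
  top 2 bits -> l1_idx = 1
  next 2 bits -> l2_idx = 2
  bottom 4 bits -> offset = 11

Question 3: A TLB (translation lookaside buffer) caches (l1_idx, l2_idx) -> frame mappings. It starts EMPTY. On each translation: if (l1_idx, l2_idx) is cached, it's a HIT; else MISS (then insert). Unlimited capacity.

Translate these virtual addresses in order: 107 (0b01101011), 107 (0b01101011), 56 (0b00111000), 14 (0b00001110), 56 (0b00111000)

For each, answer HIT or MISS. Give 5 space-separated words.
vaddr=107: (1,2) not in TLB -> MISS, insert
vaddr=107: (1,2) in TLB -> HIT
vaddr=56: (0,3) not in TLB -> MISS, insert
vaddr=14: (0,0) not in TLB -> MISS, insert
vaddr=56: (0,3) in TLB -> HIT

Answer: MISS HIT MISS MISS HIT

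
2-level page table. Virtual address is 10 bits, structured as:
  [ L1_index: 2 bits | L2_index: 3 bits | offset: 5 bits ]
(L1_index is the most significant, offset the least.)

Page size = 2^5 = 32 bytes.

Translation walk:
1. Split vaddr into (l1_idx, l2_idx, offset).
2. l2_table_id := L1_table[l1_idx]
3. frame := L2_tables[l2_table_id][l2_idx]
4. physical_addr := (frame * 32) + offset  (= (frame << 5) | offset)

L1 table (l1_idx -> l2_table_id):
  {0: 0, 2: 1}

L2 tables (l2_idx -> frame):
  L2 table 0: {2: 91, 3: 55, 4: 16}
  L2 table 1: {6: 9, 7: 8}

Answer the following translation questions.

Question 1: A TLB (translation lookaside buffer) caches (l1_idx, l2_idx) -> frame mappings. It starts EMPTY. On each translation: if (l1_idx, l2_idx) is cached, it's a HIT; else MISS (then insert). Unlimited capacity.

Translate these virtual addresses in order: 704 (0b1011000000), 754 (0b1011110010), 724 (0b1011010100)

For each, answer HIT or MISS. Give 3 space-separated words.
Answer: MISS MISS HIT

Derivation:
vaddr=704: (2,6) not in TLB -> MISS, insert
vaddr=754: (2,7) not in TLB -> MISS, insert
vaddr=724: (2,6) in TLB -> HIT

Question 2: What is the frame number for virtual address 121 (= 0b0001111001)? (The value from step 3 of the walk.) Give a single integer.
vaddr = 121: l1_idx=0, l2_idx=3
L1[0] = 0; L2[0][3] = 55

Answer: 55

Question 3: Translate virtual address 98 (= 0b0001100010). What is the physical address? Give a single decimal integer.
vaddr = 98 = 0b0001100010
Split: l1_idx=0, l2_idx=3, offset=2
L1[0] = 0
L2[0][3] = 55
paddr = 55 * 32 + 2 = 1762

Answer: 1762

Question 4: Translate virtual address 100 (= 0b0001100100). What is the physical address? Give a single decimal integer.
Answer: 1764

Derivation:
vaddr = 100 = 0b0001100100
Split: l1_idx=0, l2_idx=3, offset=4
L1[0] = 0
L2[0][3] = 55
paddr = 55 * 32 + 4 = 1764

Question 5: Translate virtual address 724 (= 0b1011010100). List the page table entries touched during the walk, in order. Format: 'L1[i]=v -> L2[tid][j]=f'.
Answer: L1[2]=1 -> L2[1][6]=9

Derivation:
vaddr = 724 = 0b1011010100
Split: l1_idx=2, l2_idx=6, offset=20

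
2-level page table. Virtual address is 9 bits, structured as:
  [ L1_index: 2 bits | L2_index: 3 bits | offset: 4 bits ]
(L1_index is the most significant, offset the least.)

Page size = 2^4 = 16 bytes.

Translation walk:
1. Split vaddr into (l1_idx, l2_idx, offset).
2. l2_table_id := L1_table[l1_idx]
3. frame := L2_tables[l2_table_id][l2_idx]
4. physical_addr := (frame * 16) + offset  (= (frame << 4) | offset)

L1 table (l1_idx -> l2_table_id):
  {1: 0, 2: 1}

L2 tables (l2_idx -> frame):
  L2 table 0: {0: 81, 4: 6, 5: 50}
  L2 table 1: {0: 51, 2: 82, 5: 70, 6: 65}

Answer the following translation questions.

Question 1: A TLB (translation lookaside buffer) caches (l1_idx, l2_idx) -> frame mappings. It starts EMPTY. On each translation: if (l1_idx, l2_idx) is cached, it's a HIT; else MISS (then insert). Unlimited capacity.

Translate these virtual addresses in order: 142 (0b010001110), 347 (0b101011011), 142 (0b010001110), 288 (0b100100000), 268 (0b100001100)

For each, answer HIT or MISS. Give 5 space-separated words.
vaddr=142: (1,0) not in TLB -> MISS, insert
vaddr=347: (2,5) not in TLB -> MISS, insert
vaddr=142: (1,0) in TLB -> HIT
vaddr=288: (2,2) not in TLB -> MISS, insert
vaddr=268: (2,0) not in TLB -> MISS, insert

Answer: MISS MISS HIT MISS MISS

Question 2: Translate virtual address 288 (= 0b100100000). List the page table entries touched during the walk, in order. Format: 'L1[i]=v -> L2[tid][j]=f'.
vaddr = 288 = 0b100100000
Split: l1_idx=2, l2_idx=2, offset=0

Answer: L1[2]=1 -> L2[1][2]=82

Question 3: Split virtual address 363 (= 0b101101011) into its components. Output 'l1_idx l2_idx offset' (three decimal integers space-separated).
vaddr = 363 = 0b101101011
  top 2 bits -> l1_idx = 2
  next 3 bits -> l2_idx = 6
  bottom 4 bits -> offset = 11

Answer: 2 6 11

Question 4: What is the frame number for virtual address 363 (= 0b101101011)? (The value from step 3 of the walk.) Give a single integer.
vaddr = 363: l1_idx=2, l2_idx=6
L1[2] = 1; L2[1][6] = 65

Answer: 65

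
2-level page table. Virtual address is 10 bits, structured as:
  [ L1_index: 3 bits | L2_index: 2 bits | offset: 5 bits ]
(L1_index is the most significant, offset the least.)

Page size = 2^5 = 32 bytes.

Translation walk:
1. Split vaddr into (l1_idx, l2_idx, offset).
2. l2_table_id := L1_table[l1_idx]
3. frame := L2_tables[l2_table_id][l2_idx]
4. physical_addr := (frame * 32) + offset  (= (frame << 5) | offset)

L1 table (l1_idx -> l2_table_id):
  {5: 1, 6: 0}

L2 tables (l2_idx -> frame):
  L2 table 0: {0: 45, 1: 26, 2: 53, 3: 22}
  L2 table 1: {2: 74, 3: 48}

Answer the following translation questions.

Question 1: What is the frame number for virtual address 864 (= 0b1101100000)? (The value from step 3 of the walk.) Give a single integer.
vaddr = 864: l1_idx=6, l2_idx=3
L1[6] = 0; L2[0][3] = 22

Answer: 22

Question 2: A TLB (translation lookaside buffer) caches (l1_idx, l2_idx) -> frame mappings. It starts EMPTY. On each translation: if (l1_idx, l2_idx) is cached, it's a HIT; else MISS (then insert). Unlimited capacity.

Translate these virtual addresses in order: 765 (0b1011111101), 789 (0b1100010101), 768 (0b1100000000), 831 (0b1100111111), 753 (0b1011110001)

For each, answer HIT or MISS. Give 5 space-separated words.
vaddr=765: (5,3) not in TLB -> MISS, insert
vaddr=789: (6,0) not in TLB -> MISS, insert
vaddr=768: (6,0) in TLB -> HIT
vaddr=831: (6,1) not in TLB -> MISS, insert
vaddr=753: (5,3) in TLB -> HIT

Answer: MISS MISS HIT MISS HIT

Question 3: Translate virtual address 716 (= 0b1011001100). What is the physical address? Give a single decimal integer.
Answer: 2380

Derivation:
vaddr = 716 = 0b1011001100
Split: l1_idx=5, l2_idx=2, offset=12
L1[5] = 1
L2[1][2] = 74
paddr = 74 * 32 + 12 = 2380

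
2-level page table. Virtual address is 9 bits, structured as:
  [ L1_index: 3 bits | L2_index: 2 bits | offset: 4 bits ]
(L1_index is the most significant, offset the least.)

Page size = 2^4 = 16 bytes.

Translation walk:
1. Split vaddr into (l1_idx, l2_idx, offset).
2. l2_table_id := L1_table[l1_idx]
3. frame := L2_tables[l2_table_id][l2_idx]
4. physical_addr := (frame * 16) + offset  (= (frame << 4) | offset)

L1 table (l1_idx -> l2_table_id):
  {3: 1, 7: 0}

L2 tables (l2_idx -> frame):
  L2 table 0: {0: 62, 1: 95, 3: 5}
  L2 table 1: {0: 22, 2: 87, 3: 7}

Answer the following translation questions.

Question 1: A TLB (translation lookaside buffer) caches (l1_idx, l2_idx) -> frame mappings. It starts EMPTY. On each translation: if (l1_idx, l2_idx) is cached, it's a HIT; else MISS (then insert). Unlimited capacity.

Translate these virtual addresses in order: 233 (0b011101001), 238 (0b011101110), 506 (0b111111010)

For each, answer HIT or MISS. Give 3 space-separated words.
vaddr=233: (3,2) not in TLB -> MISS, insert
vaddr=238: (3,2) in TLB -> HIT
vaddr=506: (7,3) not in TLB -> MISS, insert

Answer: MISS HIT MISS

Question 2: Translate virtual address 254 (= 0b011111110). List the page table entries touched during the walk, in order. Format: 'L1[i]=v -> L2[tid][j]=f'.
Answer: L1[3]=1 -> L2[1][3]=7

Derivation:
vaddr = 254 = 0b011111110
Split: l1_idx=3, l2_idx=3, offset=14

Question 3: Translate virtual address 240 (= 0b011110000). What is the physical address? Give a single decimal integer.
Answer: 112

Derivation:
vaddr = 240 = 0b011110000
Split: l1_idx=3, l2_idx=3, offset=0
L1[3] = 1
L2[1][3] = 7
paddr = 7 * 16 + 0 = 112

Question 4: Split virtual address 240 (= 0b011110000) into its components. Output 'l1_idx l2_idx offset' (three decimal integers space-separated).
Answer: 3 3 0

Derivation:
vaddr = 240 = 0b011110000
  top 3 bits -> l1_idx = 3
  next 2 bits -> l2_idx = 3
  bottom 4 bits -> offset = 0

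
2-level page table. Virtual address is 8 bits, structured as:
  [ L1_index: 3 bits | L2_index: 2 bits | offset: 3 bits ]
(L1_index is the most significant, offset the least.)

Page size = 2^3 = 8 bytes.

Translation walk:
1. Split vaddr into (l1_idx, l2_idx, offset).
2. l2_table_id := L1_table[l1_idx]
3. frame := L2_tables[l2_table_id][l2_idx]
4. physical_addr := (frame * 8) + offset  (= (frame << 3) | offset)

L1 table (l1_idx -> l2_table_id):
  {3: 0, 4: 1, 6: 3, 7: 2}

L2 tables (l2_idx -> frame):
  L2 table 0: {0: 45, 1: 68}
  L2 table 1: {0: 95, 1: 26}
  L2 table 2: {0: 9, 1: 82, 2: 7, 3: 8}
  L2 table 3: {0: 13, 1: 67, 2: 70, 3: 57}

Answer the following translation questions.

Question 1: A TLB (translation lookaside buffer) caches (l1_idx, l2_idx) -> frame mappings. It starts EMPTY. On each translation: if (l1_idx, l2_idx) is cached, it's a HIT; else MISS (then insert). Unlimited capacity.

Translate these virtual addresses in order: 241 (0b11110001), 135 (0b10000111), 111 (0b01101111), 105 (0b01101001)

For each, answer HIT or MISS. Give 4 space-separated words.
Answer: MISS MISS MISS HIT

Derivation:
vaddr=241: (7,2) not in TLB -> MISS, insert
vaddr=135: (4,0) not in TLB -> MISS, insert
vaddr=111: (3,1) not in TLB -> MISS, insert
vaddr=105: (3,1) in TLB -> HIT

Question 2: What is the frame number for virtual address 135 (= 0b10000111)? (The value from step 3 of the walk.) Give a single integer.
vaddr = 135: l1_idx=4, l2_idx=0
L1[4] = 1; L2[1][0] = 95

Answer: 95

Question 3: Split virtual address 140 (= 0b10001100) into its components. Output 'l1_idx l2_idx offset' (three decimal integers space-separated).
Answer: 4 1 4

Derivation:
vaddr = 140 = 0b10001100
  top 3 bits -> l1_idx = 4
  next 2 bits -> l2_idx = 1
  bottom 3 bits -> offset = 4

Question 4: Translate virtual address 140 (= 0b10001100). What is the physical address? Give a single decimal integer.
Answer: 212

Derivation:
vaddr = 140 = 0b10001100
Split: l1_idx=4, l2_idx=1, offset=4
L1[4] = 1
L2[1][1] = 26
paddr = 26 * 8 + 4 = 212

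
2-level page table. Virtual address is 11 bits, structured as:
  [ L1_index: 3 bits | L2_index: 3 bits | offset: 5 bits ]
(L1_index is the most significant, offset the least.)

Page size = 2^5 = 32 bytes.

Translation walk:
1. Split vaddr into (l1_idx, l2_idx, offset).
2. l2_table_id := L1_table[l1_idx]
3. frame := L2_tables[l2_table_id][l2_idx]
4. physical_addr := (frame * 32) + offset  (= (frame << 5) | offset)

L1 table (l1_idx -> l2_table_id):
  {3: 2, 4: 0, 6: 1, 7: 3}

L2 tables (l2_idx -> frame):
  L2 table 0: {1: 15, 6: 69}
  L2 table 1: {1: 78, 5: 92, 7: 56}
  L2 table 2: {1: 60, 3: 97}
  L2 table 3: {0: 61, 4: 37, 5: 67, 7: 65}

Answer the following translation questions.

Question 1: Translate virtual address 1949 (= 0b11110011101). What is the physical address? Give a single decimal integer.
Answer: 1213

Derivation:
vaddr = 1949 = 0b11110011101
Split: l1_idx=7, l2_idx=4, offset=29
L1[7] = 3
L2[3][4] = 37
paddr = 37 * 32 + 29 = 1213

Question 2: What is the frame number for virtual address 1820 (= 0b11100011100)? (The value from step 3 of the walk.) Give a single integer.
Answer: 61

Derivation:
vaddr = 1820: l1_idx=7, l2_idx=0
L1[7] = 3; L2[3][0] = 61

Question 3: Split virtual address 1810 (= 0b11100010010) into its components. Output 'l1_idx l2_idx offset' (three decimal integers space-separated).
vaddr = 1810 = 0b11100010010
  top 3 bits -> l1_idx = 7
  next 3 bits -> l2_idx = 0
  bottom 5 bits -> offset = 18

Answer: 7 0 18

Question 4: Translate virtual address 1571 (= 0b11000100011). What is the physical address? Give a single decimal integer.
Answer: 2499

Derivation:
vaddr = 1571 = 0b11000100011
Split: l1_idx=6, l2_idx=1, offset=3
L1[6] = 1
L2[1][1] = 78
paddr = 78 * 32 + 3 = 2499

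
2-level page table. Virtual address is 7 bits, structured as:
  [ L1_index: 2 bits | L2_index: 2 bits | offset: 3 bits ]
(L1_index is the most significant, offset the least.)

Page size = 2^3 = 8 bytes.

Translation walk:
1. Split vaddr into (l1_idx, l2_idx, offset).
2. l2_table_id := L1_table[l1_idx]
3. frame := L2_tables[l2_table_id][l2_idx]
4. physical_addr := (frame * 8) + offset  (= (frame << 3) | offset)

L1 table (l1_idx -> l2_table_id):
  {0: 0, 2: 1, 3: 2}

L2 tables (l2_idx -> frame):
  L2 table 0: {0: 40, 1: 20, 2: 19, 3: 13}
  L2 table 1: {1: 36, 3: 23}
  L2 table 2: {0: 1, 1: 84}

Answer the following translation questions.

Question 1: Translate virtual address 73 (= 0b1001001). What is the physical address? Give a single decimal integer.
Answer: 289

Derivation:
vaddr = 73 = 0b1001001
Split: l1_idx=2, l2_idx=1, offset=1
L1[2] = 1
L2[1][1] = 36
paddr = 36 * 8 + 1 = 289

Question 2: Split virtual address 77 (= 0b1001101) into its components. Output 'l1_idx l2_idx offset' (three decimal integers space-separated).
Answer: 2 1 5

Derivation:
vaddr = 77 = 0b1001101
  top 2 bits -> l1_idx = 2
  next 2 bits -> l2_idx = 1
  bottom 3 bits -> offset = 5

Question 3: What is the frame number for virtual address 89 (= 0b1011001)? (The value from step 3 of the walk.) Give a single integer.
vaddr = 89: l1_idx=2, l2_idx=3
L1[2] = 1; L2[1][3] = 23

Answer: 23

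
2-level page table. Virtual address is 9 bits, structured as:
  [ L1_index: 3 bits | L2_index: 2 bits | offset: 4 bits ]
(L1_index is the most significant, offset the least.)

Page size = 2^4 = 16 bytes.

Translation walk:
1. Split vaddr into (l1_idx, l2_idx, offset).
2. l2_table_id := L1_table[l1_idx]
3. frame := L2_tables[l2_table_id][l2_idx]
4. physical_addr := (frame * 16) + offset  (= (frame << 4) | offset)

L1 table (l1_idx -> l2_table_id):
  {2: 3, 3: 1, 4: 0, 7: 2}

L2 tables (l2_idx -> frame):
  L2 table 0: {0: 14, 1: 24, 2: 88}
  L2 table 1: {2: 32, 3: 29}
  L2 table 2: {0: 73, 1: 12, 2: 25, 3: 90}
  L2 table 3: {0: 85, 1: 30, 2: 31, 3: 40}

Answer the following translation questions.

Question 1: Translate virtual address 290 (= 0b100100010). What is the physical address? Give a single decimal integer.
vaddr = 290 = 0b100100010
Split: l1_idx=4, l2_idx=2, offset=2
L1[4] = 0
L2[0][2] = 88
paddr = 88 * 16 + 2 = 1410

Answer: 1410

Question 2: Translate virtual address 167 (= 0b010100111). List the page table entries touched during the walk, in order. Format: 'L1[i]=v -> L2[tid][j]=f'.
vaddr = 167 = 0b010100111
Split: l1_idx=2, l2_idx=2, offset=7

Answer: L1[2]=3 -> L2[3][2]=31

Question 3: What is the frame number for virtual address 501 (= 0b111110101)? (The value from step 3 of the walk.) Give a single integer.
vaddr = 501: l1_idx=7, l2_idx=3
L1[7] = 2; L2[2][3] = 90

Answer: 90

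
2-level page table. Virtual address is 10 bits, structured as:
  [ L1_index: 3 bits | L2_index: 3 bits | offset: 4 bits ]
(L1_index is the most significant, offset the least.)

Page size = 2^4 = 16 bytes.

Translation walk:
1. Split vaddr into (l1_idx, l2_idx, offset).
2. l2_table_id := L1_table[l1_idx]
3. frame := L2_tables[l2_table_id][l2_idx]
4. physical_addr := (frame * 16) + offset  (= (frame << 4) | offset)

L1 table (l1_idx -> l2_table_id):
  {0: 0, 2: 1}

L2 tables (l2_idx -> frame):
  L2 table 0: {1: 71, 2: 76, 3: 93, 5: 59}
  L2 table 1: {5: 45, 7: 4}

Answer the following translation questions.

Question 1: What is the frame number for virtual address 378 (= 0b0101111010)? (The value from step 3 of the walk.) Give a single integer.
Answer: 4

Derivation:
vaddr = 378: l1_idx=2, l2_idx=7
L1[2] = 1; L2[1][7] = 4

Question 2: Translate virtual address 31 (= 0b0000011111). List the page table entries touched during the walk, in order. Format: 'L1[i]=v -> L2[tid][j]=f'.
Answer: L1[0]=0 -> L2[0][1]=71

Derivation:
vaddr = 31 = 0b0000011111
Split: l1_idx=0, l2_idx=1, offset=15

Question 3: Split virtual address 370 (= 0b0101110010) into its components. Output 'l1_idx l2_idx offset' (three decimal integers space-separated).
Answer: 2 7 2

Derivation:
vaddr = 370 = 0b0101110010
  top 3 bits -> l1_idx = 2
  next 3 bits -> l2_idx = 7
  bottom 4 bits -> offset = 2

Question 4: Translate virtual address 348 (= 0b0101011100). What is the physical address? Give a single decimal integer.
Answer: 732

Derivation:
vaddr = 348 = 0b0101011100
Split: l1_idx=2, l2_idx=5, offset=12
L1[2] = 1
L2[1][5] = 45
paddr = 45 * 16 + 12 = 732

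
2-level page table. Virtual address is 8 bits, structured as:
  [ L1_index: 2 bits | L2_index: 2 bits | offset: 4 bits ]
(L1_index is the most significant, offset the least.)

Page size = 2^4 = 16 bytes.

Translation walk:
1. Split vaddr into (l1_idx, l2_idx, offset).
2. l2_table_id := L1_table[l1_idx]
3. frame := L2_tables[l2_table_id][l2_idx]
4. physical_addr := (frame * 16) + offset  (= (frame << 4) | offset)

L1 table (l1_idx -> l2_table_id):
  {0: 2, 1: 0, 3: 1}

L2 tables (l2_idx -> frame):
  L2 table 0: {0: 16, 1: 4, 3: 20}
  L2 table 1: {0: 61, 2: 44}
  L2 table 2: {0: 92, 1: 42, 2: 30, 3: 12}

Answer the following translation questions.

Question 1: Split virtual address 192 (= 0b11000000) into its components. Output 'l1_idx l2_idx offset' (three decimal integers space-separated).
Answer: 3 0 0

Derivation:
vaddr = 192 = 0b11000000
  top 2 bits -> l1_idx = 3
  next 2 bits -> l2_idx = 0
  bottom 4 bits -> offset = 0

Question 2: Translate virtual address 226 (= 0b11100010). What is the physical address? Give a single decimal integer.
Answer: 706

Derivation:
vaddr = 226 = 0b11100010
Split: l1_idx=3, l2_idx=2, offset=2
L1[3] = 1
L2[1][2] = 44
paddr = 44 * 16 + 2 = 706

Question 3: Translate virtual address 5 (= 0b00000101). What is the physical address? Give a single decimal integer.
Answer: 1477

Derivation:
vaddr = 5 = 0b00000101
Split: l1_idx=0, l2_idx=0, offset=5
L1[0] = 2
L2[2][0] = 92
paddr = 92 * 16 + 5 = 1477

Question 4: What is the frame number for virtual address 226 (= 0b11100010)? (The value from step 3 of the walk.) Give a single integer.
Answer: 44

Derivation:
vaddr = 226: l1_idx=3, l2_idx=2
L1[3] = 1; L2[1][2] = 44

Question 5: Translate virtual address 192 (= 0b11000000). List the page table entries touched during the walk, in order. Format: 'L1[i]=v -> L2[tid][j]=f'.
vaddr = 192 = 0b11000000
Split: l1_idx=3, l2_idx=0, offset=0

Answer: L1[3]=1 -> L2[1][0]=61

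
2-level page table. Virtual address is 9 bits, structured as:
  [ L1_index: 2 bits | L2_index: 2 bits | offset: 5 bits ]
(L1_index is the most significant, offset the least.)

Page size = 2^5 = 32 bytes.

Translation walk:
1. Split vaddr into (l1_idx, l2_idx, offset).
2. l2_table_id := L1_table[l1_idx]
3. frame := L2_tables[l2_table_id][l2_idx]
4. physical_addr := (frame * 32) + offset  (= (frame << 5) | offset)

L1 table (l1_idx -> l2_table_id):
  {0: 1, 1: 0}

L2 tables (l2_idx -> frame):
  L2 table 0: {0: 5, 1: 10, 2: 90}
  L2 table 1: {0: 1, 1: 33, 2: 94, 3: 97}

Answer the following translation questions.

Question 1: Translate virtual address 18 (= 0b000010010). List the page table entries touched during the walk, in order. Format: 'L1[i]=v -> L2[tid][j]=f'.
Answer: L1[0]=1 -> L2[1][0]=1

Derivation:
vaddr = 18 = 0b000010010
Split: l1_idx=0, l2_idx=0, offset=18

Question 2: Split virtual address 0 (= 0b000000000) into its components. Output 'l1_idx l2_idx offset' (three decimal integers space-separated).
vaddr = 0 = 0b000000000
  top 2 bits -> l1_idx = 0
  next 2 bits -> l2_idx = 0
  bottom 5 bits -> offset = 0

Answer: 0 0 0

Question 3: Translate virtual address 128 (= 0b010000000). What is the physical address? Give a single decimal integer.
Answer: 160

Derivation:
vaddr = 128 = 0b010000000
Split: l1_idx=1, l2_idx=0, offset=0
L1[1] = 0
L2[0][0] = 5
paddr = 5 * 32 + 0 = 160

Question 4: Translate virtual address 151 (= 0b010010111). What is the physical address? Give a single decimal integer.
Answer: 183

Derivation:
vaddr = 151 = 0b010010111
Split: l1_idx=1, l2_idx=0, offset=23
L1[1] = 0
L2[0][0] = 5
paddr = 5 * 32 + 23 = 183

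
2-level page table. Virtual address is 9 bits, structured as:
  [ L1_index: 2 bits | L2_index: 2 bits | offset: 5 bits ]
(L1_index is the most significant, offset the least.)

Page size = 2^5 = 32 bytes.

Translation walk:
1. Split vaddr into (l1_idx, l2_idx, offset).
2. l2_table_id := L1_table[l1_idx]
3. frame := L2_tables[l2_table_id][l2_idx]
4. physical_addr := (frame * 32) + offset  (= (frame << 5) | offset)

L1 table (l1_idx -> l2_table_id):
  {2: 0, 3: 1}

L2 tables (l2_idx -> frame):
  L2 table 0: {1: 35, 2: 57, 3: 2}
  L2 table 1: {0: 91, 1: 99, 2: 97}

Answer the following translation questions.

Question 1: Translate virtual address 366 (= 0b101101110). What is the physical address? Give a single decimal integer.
Answer: 78

Derivation:
vaddr = 366 = 0b101101110
Split: l1_idx=2, l2_idx=3, offset=14
L1[2] = 0
L2[0][3] = 2
paddr = 2 * 32 + 14 = 78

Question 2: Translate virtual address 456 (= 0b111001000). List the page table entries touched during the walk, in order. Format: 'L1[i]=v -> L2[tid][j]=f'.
Answer: L1[3]=1 -> L2[1][2]=97

Derivation:
vaddr = 456 = 0b111001000
Split: l1_idx=3, l2_idx=2, offset=8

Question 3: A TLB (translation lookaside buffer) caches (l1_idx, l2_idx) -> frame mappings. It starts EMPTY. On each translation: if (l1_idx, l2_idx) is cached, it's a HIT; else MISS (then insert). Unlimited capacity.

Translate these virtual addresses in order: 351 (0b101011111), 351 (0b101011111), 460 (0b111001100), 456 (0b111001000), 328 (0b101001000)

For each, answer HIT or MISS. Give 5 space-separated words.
Answer: MISS HIT MISS HIT HIT

Derivation:
vaddr=351: (2,2) not in TLB -> MISS, insert
vaddr=351: (2,2) in TLB -> HIT
vaddr=460: (3,2) not in TLB -> MISS, insert
vaddr=456: (3,2) in TLB -> HIT
vaddr=328: (2,2) in TLB -> HIT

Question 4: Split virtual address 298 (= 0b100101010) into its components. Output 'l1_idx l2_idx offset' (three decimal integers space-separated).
Answer: 2 1 10

Derivation:
vaddr = 298 = 0b100101010
  top 2 bits -> l1_idx = 2
  next 2 bits -> l2_idx = 1
  bottom 5 bits -> offset = 10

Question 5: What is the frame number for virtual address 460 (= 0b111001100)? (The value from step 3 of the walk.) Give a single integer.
Answer: 97

Derivation:
vaddr = 460: l1_idx=3, l2_idx=2
L1[3] = 1; L2[1][2] = 97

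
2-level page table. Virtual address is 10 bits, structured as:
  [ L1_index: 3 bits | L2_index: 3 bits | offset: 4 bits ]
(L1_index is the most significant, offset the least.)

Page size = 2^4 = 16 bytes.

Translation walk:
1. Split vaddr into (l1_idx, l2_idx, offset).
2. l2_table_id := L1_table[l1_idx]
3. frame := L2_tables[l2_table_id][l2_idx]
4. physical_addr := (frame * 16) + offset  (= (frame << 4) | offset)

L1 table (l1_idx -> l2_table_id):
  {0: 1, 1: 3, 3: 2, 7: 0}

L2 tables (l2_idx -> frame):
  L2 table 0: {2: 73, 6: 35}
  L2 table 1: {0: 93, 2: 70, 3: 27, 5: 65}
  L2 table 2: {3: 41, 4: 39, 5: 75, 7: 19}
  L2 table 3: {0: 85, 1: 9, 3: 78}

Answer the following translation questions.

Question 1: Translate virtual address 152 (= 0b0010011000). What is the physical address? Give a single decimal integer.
vaddr = 152 = 0b0010011000
Split: l1_idx=1, l2_idx=1, offset=8
L1[1] = 3
L2[3][1] = 9
paddr = 9 * 16 + 8 = 152

Answer: 152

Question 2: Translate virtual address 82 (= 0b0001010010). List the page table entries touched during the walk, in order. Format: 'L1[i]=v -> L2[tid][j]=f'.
vaddr = 82 = 0b0001010010
Split: l1_idx=0, l2_idx=5, offset=2

Answer: L1[0]=1 -> L2[1][5]=65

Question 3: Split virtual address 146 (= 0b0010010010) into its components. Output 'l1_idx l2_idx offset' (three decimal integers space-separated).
Answer: 1 1 2

Derivation:
vaddr = 146 = 0b0010010010
  top 3 bits -> l1_idx = 1
  next 3 bits -> l2_idx = 1
  bottom 4 bits -> offset = 2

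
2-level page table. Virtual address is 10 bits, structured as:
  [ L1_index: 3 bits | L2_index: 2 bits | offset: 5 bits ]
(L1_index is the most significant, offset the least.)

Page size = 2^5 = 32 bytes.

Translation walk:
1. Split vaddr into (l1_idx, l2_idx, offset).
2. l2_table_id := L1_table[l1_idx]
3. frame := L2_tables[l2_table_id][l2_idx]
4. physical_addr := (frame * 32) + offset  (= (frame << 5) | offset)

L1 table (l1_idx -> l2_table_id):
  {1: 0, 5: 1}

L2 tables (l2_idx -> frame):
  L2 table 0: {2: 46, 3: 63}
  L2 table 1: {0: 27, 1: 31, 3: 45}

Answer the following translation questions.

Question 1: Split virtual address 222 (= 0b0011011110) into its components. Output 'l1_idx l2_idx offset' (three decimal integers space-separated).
Answer: 1 2 30

Derivation:
vaddr = 222 = 0b0011011110
  top 3 bits -> l1_idx = 1
  next 2 bits -> l2_idx = 2
  bottom 5 bits -> offset = 30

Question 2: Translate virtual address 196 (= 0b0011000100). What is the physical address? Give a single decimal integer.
vaddr = 196 = 0b0011000100
Split: l1_idx=1, l2_idx=2, offset=4
L1[1] = 0
L2[0][2] = 46
paddr = 46 * 32 + 4 = 1476

Answer: 1476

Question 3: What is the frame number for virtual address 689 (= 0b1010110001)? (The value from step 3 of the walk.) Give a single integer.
Answer: 31

Derivation:
vaddr = 689: l1_idx=5, l2_idx=1
L1[5] = 1; L2[1][1] = 31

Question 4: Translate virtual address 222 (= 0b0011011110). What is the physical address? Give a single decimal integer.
vaddr = 222 = 0b0011011110
Split: l1_idx=1, l2_idx=2, offset=30
L1[1] = 0
L2[0][2] = 46
paddr = 46 * 32 + 30 = 1502

Answer: 1502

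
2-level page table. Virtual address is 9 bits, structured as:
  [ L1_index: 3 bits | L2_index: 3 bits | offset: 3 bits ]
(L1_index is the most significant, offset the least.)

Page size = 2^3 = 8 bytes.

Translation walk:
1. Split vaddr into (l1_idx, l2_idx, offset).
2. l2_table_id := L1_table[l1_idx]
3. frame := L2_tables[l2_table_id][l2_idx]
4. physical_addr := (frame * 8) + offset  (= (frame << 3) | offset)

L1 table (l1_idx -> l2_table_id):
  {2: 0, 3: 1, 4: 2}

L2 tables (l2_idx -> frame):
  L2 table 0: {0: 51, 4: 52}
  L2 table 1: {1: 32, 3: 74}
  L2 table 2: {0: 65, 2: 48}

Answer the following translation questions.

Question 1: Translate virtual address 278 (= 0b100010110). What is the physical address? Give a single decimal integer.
vaddr = 278 = 0b100010110
Split: l1_idx=4, l2_idx=2, offset=6
L1[4] = 2
L2[2][2] = 48
paddr = 48 * 8 + 6 = 390

Answer: 390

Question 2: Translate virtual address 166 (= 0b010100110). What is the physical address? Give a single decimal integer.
Answer: 422

Derivation:
vaddr = 166 = 0b010100110
Split: l1_idx=2, l2_idx=4, offset=6
L1[2] = 0
L2[0][4] = 52
paddr = 52 * 8 + 6 = 422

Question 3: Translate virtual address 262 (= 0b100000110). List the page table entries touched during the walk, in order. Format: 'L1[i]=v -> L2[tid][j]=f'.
Answer: L1[4]=2 -> L2[2][0]=65

Derivation:
vaddr = 262 = 0b100000110
Split: l1_idx=4, l2_idx=0, offset=6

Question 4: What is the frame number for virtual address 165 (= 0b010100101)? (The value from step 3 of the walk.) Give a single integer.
vaddr = 165: l1_idx=2, l2_idx=4
L1[2] = 0; L2[0][4] = 52

Answer: 52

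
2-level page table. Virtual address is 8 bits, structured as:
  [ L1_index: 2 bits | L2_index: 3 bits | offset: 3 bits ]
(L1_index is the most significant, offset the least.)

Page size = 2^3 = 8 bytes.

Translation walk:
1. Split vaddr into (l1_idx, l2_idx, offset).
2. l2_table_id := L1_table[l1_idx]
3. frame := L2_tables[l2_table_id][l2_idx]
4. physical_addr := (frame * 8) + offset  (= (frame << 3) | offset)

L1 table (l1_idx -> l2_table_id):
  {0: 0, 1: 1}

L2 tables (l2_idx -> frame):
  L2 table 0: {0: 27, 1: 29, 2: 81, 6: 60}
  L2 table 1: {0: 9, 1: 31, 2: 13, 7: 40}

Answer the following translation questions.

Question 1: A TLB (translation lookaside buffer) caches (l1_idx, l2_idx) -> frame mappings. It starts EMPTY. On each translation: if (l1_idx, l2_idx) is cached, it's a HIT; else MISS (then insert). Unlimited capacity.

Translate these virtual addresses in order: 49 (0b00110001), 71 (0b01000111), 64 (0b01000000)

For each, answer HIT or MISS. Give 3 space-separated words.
Answer: MISS MISS HIT

Derivation:
vaddr=49: (0,6) not in TLB -> MISS, insert
vaddr=71: (1,0) not in TLB -> MISS, insert
vaddr=64: (1,0) in TLB -> HIT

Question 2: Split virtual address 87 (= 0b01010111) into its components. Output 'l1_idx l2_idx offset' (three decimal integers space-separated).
Answer: 1 2 7

Derivation:
vaddr = 87 = 0b01010111
  top 2 bits -> l1_idx = 1
  next 3 bits -> l2_idx = 2
  bottom 3 bits -> offset = 7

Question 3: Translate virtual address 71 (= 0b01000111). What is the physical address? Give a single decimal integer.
vaddr = 71 = 0b01000111
Split: l1_idx=1, l2_idx=0, offset=7
L1[1] = 1
L2[1][0] = 9
paddr = 9 * 8 + 7 = 79

Answer: 79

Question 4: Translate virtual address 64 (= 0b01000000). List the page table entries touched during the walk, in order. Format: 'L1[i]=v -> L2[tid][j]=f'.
Answer: L1[1]=1 -> L2[1][0]=9

Derivation:
vaddr = 64 = 0b01000000
Split: l1_idx=1, l2_idx=0, offset=0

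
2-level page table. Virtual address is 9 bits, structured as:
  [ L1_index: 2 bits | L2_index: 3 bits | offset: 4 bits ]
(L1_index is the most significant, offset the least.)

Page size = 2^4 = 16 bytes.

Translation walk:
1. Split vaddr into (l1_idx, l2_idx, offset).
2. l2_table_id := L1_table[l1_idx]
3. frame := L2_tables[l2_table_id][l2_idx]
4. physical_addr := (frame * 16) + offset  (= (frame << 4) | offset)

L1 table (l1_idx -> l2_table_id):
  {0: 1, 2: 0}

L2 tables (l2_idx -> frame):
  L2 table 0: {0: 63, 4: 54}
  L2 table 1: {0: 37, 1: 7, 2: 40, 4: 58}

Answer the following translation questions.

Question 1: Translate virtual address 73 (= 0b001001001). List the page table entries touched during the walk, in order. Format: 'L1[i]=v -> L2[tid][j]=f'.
Answer: L1[0]=1 -> L2[1][4]=58

Derivation:
vaddr = 73 = 0b001001001
Split: l1_idx=0, l2_idx=4, offset=9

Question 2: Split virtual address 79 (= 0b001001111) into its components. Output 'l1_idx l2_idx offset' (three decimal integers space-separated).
vaddr = 79 = 0b001001111
  top 2 bits -> l1_idx = 0
  next 3 bits -> l2_idx = 4
  bottom 4 bits -> offset = 15

Answer: 0 4 15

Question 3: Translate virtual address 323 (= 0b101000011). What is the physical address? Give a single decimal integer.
vaddr = 323 = 0b101000011
Split: l1_idx=2, l2_idx=4, offset=3
L1[2] = 0
L2[0][4] = 54
paddr = 54 * 16 + 3 = 867

Answer: 867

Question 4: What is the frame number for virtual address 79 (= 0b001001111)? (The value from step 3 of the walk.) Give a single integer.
vaddr = 79: l1_idx=0, l2_idx=4
L1[0] = 1; L2[1][4] = 58

Answer: 58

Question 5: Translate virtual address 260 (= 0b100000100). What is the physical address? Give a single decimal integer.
vaddr = 260 = 0b100000100
Split: l1_idx=2, l2_idx=0, offset=4
L1[2] = 0
L2[0][0] = 63
paddr = 63 * 16 + 4 = 1012

Answer: 1012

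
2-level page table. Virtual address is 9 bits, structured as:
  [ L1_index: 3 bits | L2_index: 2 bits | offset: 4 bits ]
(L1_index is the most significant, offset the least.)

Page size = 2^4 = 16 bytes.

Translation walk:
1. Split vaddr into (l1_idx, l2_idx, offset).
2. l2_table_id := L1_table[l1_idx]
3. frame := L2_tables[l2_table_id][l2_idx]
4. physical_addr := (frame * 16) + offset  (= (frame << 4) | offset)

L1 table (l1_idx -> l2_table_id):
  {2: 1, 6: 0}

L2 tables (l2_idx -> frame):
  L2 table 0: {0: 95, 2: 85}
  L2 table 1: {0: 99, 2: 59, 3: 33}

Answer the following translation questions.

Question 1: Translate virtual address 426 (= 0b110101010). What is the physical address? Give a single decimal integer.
vaddr = 426 = 0b110101010
Split: l1_idx=6, l2_idx=2, offset=10
L1[6] = 0
L2[0][2] = 85
paddr = 85 * 16 + 10 = 1370

Answer: 1370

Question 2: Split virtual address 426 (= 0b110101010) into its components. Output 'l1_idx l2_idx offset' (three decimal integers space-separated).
Answer: 6 2 10

Derivation:
vaddr = 426 = 0b110101010
  top 3 bits -> l1_idx = 6
  next 2 bits -> l2_idx = 2
  bottom 4 bits -> offset = 10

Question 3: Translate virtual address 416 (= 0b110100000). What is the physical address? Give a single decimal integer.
Answer: 1360

Derivation:
vaddr = 416 = 0b110100000
Split: l1_idx=6, l2_idx=2, offset=0
L1[6] = 0
L2[0][2] = 85
paddr = 85 * 16 + 0 = 1360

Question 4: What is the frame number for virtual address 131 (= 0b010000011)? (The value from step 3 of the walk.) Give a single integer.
Answer: 99

Derivation:
vaddr = 131: l1_idx=2, l2_idx=0
L1[2] = 1; L2[1][0] = 99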